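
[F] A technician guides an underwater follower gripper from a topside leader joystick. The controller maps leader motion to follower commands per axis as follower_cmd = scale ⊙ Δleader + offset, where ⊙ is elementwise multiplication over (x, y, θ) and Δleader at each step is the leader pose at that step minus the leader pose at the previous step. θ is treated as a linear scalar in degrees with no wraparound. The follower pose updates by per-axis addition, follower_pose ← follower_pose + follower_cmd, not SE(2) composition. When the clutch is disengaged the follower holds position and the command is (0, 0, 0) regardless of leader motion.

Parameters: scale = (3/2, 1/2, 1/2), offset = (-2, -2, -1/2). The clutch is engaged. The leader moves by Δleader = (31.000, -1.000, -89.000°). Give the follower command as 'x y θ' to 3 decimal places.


axis x: 3/2·31.000 + -2 = 44.500
axis y: 1/2·-1.000 + -2 = -2.500
axis θ: 1/2·-89.000 + -1/2 = -45.000

44.500 -2.500 -45.000


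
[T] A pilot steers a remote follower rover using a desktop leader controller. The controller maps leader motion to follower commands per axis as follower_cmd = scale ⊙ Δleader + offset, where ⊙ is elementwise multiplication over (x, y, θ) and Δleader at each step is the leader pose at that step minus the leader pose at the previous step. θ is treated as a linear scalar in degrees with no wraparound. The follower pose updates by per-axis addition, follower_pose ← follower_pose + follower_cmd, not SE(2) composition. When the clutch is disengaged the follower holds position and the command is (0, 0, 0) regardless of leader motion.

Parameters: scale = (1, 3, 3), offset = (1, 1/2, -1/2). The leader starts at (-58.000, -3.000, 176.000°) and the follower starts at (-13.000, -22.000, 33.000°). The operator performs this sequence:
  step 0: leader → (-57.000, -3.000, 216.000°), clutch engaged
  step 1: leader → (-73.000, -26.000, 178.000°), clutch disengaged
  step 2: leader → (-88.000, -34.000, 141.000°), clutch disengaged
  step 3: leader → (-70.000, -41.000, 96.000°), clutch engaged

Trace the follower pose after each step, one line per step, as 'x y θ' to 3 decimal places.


-11.000 -21.500 152.500
-11.000 -21.500 152.500
-11.000 -21.500 152.500
8.000 -42.000 17.000

step 0: Δleader=(1.000, 0.000, 40.000°), engaged; cmd=(2.000, 0.500, 119.500°) → follower=(-11.000, -21.500, 152.500°)
step 1: Δleader=(-16.000, -23.000, -38.000°), disengaged; cmd=(0,0,0) → follower holds at (-11.000, -21.500, 152.500°)
step 2: Δleader=(-15.000, -8.000, -37.000°), disengaged; cmd=(0,0,0) → follower holds at (-11.000, -21.500, 152.500°)
step 3: Δleader=(18.000, -7.000, -45.000°), engaged; cmd=(19.000, -20.500, -135.500°) → follower=(8.000, -42.000, 17.000°)


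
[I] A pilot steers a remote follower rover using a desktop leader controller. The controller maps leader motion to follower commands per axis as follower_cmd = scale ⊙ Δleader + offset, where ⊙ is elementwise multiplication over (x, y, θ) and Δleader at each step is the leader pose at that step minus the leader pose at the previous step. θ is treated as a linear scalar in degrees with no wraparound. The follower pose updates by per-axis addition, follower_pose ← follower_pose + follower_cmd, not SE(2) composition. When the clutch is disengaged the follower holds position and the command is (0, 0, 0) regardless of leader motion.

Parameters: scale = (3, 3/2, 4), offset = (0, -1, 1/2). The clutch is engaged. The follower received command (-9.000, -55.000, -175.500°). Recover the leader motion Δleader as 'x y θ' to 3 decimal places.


axis x: (-9.000 − 0) / (3) = -3.000
axis y: (-55.000 − -1) / (3/2) = -36.000
axis θ: (-175.500 − 1/2) / (4) = -44.000

-3.000 -36.000 -44.000


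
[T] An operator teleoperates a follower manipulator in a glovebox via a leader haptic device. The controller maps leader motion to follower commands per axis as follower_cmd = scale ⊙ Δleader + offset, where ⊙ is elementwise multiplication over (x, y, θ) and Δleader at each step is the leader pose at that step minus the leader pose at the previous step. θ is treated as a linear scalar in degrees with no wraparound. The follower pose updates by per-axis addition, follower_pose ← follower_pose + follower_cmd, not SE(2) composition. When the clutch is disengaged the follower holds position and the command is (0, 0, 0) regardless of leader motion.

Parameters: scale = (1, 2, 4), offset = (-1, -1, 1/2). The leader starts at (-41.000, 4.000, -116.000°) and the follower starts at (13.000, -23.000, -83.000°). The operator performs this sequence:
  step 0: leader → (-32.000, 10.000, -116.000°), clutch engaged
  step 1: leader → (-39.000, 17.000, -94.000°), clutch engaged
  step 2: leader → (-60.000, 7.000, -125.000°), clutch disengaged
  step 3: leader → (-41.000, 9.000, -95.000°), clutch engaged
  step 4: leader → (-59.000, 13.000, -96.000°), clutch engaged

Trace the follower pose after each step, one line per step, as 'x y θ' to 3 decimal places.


step 0: Δleader=(9.000, 6.000, 0.000°), engaged; cmd=(8.000, 11.000, 0.500°) → follower=(21.000, -12.000, -82.500°)
step 1: Δleader=(-7.000, 7.000, 22.000°), engaged; cmd=(-8.000, 13.000, 88.500°) → follower=(13.000, 1.000, 6.000°)
step 2: Δleader=(-21.000, -10.000, -31.000°), disengaged; cmd=(0,0,0) → follower holds at (13.000, 1.000, 6.000°)
step 3: Δleader=(19.000, 2.000, 30.000°), engaged; cmd=(18.000, 3.000, 120.500°) → follower=(31.000, 4.000, 126.500°)
step 4: Δleader=(-18.000, 4.000, -1.000°), engaged; cmd=(-19.000, 7.000, -3.500°) → follower=(12.000, 11.000, 123.000°)

21.000 -12.000 -82.500
13.000 1.000 6.000
13.000 1.000 6.000
31.000 4.000 126.500
12.000 11.000 123.000


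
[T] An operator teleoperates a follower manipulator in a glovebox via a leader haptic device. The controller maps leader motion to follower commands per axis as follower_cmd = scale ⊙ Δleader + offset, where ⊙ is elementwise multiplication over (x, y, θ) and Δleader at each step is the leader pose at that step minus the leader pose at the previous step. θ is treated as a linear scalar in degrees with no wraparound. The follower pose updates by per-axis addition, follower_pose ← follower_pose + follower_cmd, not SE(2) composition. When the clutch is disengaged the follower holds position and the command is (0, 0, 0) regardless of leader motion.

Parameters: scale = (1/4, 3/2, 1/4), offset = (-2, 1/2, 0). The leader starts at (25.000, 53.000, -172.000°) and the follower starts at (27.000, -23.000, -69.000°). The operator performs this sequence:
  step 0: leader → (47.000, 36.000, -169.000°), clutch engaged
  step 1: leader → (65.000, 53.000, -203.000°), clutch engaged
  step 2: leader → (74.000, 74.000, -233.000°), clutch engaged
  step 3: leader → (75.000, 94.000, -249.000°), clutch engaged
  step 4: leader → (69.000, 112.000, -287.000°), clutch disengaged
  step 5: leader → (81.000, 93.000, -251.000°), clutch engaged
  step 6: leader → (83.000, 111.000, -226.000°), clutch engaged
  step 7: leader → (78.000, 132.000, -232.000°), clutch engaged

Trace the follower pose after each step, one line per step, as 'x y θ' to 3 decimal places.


step 0: Δleader=(22.000, -17.000, 3.000°), engaged; cmd=(3.500, -25.000, 0.750°) → follower=(30.500, -48.000, -68.250°)
step 1: Δleader=(18.000, 17.000, -34.000°), engaged; cmd=(2.500, 26.000, -8.500°) → follower=(33.000, -22.000, -76.750°)
step 2: Δleader=(9.000, 21.000, -30.000°), engaged; cmd=(0.250, 32.000, -7.500°) → follower=(33.250, 10.000, -84.250°)
step 3: Δleader=(1.000, 20.000, -16.000°), engaged; cmd=(-1.750, 30.500, -4.000°) → follower=(31.500, 40.500, -88.250°)
step 4: Δleader=(-6.000, 18.000, -38.000°), disengaged; cmd=(0,0,0) → follower holds at (31.500, 40.500, -88.250°)
step 5: Δleader=(12.000, -19.000, 36.000°), engaged; cmd=(1.000, -28.000, 9.000°) → follower=(32.500, 12.500, -79.250°)
step 6: Δleader=(2.000, 18.000, 25.000°), engaged; cmd=(-1.500, 27.500, 6.250°) → follower=(31.000, 40.000, -73.000°)
step 7: Δleader=(-5.000, 21.000, -6.000°), engaged; cmd=(-3.250, 32.000, -1.500°) → follower=(27.750, 72.000, -74.500°)

30.500 -48.000 -68.250
33.000 -22.000 -76.750
33.250 10.000 -84.250
31.500 40.500 -88.250
31.500 40.500 -88.250
32.500 12.500 -79.250
31.000 40.000 -73.000
27.750 72.000 -74.500


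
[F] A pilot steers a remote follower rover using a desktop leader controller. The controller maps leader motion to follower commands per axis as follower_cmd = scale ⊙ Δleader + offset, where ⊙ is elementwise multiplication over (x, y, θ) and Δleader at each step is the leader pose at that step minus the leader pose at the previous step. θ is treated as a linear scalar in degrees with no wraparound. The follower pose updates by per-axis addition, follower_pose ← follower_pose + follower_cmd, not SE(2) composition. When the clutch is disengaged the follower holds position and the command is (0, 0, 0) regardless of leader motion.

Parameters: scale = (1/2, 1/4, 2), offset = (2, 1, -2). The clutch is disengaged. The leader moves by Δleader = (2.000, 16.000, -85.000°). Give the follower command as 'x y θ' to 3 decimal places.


clutch disengaged → follower holds; cmd = (0, 0, 0)

0.000 0.000 0.000


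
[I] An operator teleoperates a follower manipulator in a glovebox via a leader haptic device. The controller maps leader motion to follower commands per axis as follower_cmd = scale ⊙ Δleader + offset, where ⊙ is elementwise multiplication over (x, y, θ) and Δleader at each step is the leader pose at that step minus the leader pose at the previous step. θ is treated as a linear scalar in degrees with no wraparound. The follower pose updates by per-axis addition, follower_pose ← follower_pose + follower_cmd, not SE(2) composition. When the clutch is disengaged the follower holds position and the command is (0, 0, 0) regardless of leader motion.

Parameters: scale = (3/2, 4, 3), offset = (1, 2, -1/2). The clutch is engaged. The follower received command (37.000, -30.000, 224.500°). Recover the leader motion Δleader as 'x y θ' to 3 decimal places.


axis x: (37.000 − 1) / (3/2) = 24.000
axis y: (-30.000 − 2) / (4) = -8.000
axis θ: (224.500 − -1/2) / (3) = 75.000

24.000 -8.000 75.000


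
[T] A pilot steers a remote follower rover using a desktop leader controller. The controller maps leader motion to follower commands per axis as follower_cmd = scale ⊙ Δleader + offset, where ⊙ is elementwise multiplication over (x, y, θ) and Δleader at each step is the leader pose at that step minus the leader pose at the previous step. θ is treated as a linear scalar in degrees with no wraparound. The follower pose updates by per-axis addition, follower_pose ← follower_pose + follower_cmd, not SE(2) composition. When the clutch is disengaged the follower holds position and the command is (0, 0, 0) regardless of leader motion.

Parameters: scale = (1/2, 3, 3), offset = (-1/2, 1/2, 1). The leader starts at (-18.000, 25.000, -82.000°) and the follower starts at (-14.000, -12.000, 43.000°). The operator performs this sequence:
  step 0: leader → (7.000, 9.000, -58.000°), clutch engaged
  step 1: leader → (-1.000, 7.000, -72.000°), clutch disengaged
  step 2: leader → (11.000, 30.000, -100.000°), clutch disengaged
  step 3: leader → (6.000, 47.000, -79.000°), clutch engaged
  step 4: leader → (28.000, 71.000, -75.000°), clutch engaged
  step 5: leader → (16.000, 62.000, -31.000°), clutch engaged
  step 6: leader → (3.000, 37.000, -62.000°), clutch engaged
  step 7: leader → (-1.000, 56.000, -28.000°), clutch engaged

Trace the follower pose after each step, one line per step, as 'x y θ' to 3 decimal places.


-2.000 -59.500 116.000
-2.000 -59.500 116.000
-2.000 -59.500 116.000
-5.000 -8.000 180.000
5.500 64.500 193.000
-1.000 38.000 326.000
-8.000 -36.500 234.000
-10.500 21.000 337.000

step 0: Δleader=(25.000, -16.000, 24.000°), engaged; cmd=(12.000, -47.500, 73.000°) → follower=(-2.000, -59.500, 116.000°)
step 1: Δleader=(-8.000, -2.000, -14.000°), disengaged; cmd=(0,0,0) → follower holds at (-2.000, -59.500, 116.000°)
step 2: Δleader=(12.000, 23.000, -28.000°), disengaged; cmd=(0,0,0) → follower holds at (-2.000, -59.500, 116.000°)
step 3: Δleader=(-5.000, 17.000, 21.000°), engaged; cmd=(-3.000, 51.500, 64.000°) → follower=(-5.000, -8.000, 180.000°)
step 4: Δleader=(22.000, 24.000, 4.000°), engaged; cmd=(10.500, 72.500, 13.000°) → follower=(5.500, 64.500, 193.000°)
step 5: Δleader=(-12.000, -9.000, 44.000°), engaged; cmd=(-6.500, -26.500, 133.000°) → follower=(-1.000, 38.000, 326.000°)
step 6: Δleader=(-13.000, -25.000, -31.000°), engaged; cmd=(-7.000, -74.500, -92.000°) → follower=(-8.000, -36.500, 234.000°)
step 7: Δleader=(-4.000, 19.000, 34.000°), engaged; cmd=(-2.500, 57.500, 103.000°) → follower=(-10.500, 21.000, 337.000°)


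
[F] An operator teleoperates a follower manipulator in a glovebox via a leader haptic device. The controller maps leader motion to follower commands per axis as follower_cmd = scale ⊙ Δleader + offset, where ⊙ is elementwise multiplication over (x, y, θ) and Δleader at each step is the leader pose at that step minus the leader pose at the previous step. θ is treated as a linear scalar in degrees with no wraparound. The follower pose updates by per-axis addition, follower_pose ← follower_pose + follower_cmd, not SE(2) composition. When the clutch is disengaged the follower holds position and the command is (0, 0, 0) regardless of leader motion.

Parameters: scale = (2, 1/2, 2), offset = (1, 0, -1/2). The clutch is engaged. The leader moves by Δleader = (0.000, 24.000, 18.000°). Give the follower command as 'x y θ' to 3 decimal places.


axis x: 2·0.000 + 1 = 1.000
axis y: 1/2·24.000 + 0 = 12.000
axis θ: 2·18.000 + -1/2 = 35.500

1.000 12.000 35.500


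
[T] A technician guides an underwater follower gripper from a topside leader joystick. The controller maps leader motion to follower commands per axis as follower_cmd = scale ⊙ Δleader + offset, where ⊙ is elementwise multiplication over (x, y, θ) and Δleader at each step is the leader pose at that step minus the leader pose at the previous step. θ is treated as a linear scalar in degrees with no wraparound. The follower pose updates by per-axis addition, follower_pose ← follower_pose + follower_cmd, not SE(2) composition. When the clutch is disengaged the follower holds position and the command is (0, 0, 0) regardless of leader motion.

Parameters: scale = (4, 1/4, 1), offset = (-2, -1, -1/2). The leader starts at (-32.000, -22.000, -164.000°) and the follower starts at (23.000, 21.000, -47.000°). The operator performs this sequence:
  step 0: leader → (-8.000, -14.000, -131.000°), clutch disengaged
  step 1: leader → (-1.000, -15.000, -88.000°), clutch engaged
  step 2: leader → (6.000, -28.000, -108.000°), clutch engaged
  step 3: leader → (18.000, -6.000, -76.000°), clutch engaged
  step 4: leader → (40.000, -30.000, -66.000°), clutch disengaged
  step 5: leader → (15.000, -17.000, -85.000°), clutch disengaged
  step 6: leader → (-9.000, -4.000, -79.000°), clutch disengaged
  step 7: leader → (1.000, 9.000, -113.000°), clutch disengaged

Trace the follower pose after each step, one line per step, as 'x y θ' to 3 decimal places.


23.000 21.000 -47.000
49.000 19.750 -4.500
75.000 15.500 -25.000
121.000 20.000 6.500
121.000 20.000 6.500
121.000 20.000 6.500
121.000 20.000 6.500
121.000 20.000 6.500

step 0: Δleader=(24.000, 8.000, 33.000°), disengaged; cmd=(0,0,0) → follower holds at (23.000, 21.000, -47.000°)
step 1: Δleader=(7.000, -1.000, 43.000°), engaged; cmd=(26.000, -1.250, 42.500°) → follower=(49.000, 19.750, -4.500°)
step 2: Δleader=(7.000, -13.000, -20.000°), engaged; cmd=(26.000, -4.250, -20.500°) → follower=(75.000, 15.500, -25.000°)
step 3: Δleader=(12.000, 22.000, 32.000°), engaged; cmd=(46.000, 4.500, 31.500°) → follower=(121.000, 20.000, 6.500°)
step 4: Δleader=(22.000, -24.000, 10.000°), disengaged; cmd=(0,0,0) → follower holds at (121.000, 20.000, 6.500°)
step 5: Δleader=(-25.000, 13.000, -19.000°), disengaged; cmd=(0,0,0) → follower holds at (121.000, 20.000, 6.500°)
step 6: Δleader=(-24.000, 13.000, 6.000°), disengaged; cmd=(0,0,0) → follower holds at (121.000, 20.000, 6.500°)
step 7: Δleader=(10.000, 13.000, -34.000°), disengaged; cmd=(0,0,0) → follower holds at (121.000, 20.000, 6.500°)


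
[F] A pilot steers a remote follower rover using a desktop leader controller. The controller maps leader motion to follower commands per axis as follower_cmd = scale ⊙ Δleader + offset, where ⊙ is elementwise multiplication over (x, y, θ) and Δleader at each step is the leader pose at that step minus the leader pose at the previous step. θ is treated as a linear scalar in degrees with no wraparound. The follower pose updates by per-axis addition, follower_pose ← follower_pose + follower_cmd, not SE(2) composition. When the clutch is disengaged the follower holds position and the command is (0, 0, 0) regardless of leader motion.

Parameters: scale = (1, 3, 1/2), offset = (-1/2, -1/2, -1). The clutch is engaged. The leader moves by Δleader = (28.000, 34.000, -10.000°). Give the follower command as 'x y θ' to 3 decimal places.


axis x: 1·28.000 + -1/2 = 27.500
axis y: 3·34.000 + -1/2 = 101.500
axis θ: 1/2·-10.000 + -1 = -6.000

27.500 101.500 -6.000


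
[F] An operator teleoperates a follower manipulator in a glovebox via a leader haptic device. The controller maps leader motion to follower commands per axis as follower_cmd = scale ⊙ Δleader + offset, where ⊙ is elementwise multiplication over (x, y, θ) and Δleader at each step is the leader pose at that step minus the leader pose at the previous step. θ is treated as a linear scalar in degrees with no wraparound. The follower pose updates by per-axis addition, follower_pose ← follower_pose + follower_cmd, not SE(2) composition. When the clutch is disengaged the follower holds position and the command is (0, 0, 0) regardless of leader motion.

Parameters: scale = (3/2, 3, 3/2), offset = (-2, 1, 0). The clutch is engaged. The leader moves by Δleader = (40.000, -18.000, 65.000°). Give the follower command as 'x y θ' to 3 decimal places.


58.000 -53.000 97.500

axis x: 3/2·40.000 + -2 = 58.000
axis y: 3·-18.000 + 1 = -53.000
axis θ: 3/2·65.000 + 0 = 97.500


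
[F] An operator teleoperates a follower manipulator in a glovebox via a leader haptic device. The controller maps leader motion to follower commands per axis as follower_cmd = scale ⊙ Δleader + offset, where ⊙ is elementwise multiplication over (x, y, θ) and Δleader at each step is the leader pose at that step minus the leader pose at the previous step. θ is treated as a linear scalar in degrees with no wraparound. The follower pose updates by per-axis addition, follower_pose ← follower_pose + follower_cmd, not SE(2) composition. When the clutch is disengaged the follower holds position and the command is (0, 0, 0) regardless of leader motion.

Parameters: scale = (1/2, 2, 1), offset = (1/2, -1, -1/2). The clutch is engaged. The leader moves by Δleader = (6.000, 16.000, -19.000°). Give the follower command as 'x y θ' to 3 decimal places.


axis x: 1/2·6.000 + 1/2 = 3.500
axis y: 2·16.000 + -1 = 31.000
axis θ: 1·-19.000 + -1/2 = -19.500

3.500 31.000 -19.500


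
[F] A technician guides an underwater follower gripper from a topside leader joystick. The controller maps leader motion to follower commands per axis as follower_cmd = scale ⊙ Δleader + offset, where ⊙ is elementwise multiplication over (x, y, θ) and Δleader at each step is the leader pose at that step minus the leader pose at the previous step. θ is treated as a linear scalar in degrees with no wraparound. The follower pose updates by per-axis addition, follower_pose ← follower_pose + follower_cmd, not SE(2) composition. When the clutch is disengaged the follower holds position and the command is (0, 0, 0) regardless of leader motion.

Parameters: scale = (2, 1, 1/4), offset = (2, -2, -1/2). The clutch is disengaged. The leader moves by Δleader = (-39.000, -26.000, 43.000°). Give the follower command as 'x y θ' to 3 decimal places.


0.000 0.000 0.000

clutch disengaged → follower holds; cmd = (0, 0, 0)


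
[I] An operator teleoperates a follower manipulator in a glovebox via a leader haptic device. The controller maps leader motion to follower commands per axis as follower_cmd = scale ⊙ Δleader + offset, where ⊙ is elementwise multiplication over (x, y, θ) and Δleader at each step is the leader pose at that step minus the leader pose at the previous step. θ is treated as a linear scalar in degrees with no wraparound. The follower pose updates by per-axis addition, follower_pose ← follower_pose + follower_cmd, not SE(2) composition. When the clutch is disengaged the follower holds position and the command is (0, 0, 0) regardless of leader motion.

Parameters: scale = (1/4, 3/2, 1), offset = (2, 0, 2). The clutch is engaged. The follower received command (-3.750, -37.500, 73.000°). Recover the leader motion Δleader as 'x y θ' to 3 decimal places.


axis x: (-3.750 − 2) / (1/4) = -23.000
axis y: (-37.500 − 0) / (3/2) = -25.000
axis θ: (73.000 − 2) / (1) = 71.000

-23.000 -25.000 71.000


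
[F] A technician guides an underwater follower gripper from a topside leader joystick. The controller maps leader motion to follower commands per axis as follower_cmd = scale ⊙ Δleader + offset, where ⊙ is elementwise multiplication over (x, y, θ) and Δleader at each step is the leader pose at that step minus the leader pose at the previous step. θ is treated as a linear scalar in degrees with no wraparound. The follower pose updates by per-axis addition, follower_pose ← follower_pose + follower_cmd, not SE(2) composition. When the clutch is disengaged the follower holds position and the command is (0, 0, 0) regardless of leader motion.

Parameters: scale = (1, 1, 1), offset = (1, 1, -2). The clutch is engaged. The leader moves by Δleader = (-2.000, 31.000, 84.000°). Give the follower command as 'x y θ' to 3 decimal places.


axis x: 1·-2.000 + 1 = -1.000
axis y: 1·31.000 + 1 = 32.000
axis θ: 1·84.000 + -2 = 82.000

-1.000 32.000 82.000


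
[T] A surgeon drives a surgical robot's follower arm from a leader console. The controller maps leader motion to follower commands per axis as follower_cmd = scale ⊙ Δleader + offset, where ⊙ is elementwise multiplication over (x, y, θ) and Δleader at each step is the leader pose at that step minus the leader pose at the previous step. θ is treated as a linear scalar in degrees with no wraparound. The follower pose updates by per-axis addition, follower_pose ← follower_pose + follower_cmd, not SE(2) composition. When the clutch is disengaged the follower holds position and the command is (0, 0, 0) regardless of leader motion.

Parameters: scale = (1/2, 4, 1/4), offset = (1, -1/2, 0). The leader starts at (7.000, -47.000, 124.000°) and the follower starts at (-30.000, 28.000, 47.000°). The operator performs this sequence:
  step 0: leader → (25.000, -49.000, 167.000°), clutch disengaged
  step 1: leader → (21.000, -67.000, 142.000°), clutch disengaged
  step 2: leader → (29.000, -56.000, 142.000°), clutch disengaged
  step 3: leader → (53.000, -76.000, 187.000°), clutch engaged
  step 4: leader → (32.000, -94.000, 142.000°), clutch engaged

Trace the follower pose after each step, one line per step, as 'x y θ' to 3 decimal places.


step 0: Δleader=(18.000, -2.000, 43.000°), disengaged; cmd=(0,0,0) → follower holds at (-30.000, 28.000, 47.000°)
step 1: Δleader=(-4.000, -18.000, -25.000°), disengaged; cmd=(0,0,0) → follower holds at (-30.000, 28.000, 47.000°)
step 2: Δleader=(8.000, 11.000, 0.000°), disengaged; cmd=(0,0,0) → follower holds at (-30.000, 28.000, 47.000°)
step 3: Δleader=(24.000, -20.000, 45.000°), engaged; cmd=(13.000, -80.500, 11.250°) → follower=(-17.000, -52.500, 58.250°)
step 4: Δleader=(-21.000, -18.000, -45.000°), engaged; cmd=(-9.500, -72.500, -11.250°) → follower=(-26.500, -125.000, 47.000°)

-30.000 28.000 47.000
-30.000 28.000 47.000
-30.000 28.000 47.000
-17.000 -52.500 58.250
-26.500 -125.000 47.000


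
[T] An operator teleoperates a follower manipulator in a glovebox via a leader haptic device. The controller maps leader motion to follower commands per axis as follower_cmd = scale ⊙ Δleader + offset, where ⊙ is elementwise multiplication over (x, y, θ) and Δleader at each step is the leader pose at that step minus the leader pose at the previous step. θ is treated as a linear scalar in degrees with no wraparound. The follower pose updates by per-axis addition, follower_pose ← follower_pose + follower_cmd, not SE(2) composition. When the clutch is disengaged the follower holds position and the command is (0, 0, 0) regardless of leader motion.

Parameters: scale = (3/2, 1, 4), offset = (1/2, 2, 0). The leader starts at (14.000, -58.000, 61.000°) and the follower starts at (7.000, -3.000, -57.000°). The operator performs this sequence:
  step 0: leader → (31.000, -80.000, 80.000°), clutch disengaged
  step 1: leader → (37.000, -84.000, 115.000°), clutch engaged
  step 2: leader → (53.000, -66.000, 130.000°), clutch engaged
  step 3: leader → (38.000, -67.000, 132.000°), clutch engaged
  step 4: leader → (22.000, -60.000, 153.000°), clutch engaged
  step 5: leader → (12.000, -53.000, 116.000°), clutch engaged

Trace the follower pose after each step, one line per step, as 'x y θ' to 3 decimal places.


7.000 -3.000 -57.000
16.500 -5.000 83.000
41.000 15.000 143.000
19.000 16.000 151.000
-4.500 25.000 235.000
-19.000 34.000 87.000

step 0: Δleader=(17.000, -22.000, 19.000°), disengaged; cmd=(0,0,0) → follower holds at (7.000, -3.000, -57.000°)
step 1: Δleader=(6.000, -4.000, 35.000°), engaged; cmd=(9.500, -2.000, 140.000°) → follower=(16.500, -5.000, 83.000°)
step 2: Δleader=(16.000, 18.000, 15.000°), engaged; cmd=(24.500, 20.000, 60.000°) → follower=(41.000, 15.000, 143.000°)
step 3: Δleader=(-15.000, -1.000, 2.000°), engaged; cmd=(-22.000, 1.000, 8.000°) → follower=(19.000, 16.000, 151.000°)
step 4: Δleader=(-16.000, 7.000, 21.000°), engaged; cmd=(-23.500, 9.000, 84.000°) → follower=(-4.500, 25.000, 235.000°)
step 5: Δleader=(-10.000, 7.000, -37.000°), engaged; cmd=(-14.500, 9.000, -148.000°) → follower=(-19.000, 34.000, 87.000°)


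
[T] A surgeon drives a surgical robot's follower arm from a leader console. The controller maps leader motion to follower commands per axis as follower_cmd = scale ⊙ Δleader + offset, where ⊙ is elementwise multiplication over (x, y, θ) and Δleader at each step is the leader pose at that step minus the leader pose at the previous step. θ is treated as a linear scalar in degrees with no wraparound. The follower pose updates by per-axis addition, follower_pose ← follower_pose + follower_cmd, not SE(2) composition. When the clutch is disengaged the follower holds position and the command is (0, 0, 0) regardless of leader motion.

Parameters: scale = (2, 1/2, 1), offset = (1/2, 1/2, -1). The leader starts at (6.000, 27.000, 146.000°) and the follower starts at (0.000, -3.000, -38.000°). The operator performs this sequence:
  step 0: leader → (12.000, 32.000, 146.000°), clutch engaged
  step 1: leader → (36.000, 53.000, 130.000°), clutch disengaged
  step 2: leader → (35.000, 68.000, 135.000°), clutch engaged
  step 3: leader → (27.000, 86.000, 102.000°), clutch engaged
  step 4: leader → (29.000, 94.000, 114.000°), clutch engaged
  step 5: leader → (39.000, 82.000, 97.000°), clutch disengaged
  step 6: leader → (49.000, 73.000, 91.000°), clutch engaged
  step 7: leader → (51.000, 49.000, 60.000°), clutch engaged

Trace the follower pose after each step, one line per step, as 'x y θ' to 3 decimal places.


step 0: Δleader=(6.000, 5.000, 0.000°), engaged; cmd=(12.500, 3.000, -1.000°) → follower=(12.500, 0.000, -39.000°)
step 1: Δleader=(24.000, 21.000, -16.000°), disengaged; cmd=(0,0,0) → follower holds at (12.500, 0.000, -39.000°)
step 2: Δleader=(-1.000, 15.000, 5.000°), engaged; cmd=(-1.500, 8.000, 4.000°) → follower=(11.000, 8.000, -35.000°)
step 3: Δleader=(-8.000, 18.000, -33.000°), engaged; cmd=(-15.500, 9.500, -34.000°) → follower=(-4.500, 17.500, -69.000°)
step 4: Δleader=(2.000, 8.000, 12.000°), engaged; cmd=(4.500, 4.500, 11.000°) → follower=(0.000, 22.000, -58.000°)
step 5: Δleader=(10.000, -12.000, -17.000°), disengaged; cmd=(0,0,0) → follower holds at (0.000, 22.000, -58.000°)
step 6: Δleader=(10.000, -9.000, -6.000°), engaged; cmd=(20.500, -4.000, -7.000°) → follower=(20.500, 18.000, -65.000°)
step 7: Δleader=(2.000, -24.000, -31.000°), engaged; cmd=(4.500, -11.500, -32.000°) → follower=(25.000, 6.500, -97.000°)

12.500 0.000 -39.000
12.500 0.000 -39.000
11.000 8.000 -35.000
-4.500 17.500 -69.000
0.000 22.000 -58.000
0.000 22.000 -58.000
20.500 18.000 -65.000
25.000 6.500 -97.000


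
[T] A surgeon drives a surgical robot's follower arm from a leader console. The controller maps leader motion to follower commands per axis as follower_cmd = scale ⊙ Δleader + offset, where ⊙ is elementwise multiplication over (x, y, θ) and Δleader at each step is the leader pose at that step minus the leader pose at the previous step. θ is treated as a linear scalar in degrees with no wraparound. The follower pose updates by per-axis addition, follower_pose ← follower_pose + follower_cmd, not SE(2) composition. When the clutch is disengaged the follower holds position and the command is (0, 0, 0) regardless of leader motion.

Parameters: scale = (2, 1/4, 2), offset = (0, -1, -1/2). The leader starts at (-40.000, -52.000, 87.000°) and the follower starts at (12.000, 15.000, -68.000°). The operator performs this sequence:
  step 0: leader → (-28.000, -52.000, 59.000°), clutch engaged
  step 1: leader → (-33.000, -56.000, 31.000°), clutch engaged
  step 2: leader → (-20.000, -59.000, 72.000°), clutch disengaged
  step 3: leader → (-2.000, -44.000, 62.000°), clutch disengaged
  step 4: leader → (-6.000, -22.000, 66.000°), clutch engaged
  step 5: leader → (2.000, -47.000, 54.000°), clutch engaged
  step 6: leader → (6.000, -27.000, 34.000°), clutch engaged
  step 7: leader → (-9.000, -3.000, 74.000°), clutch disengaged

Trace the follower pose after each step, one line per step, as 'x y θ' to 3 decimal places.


step 0: Δleader=(12.000, 0.000, -28.000°), engaged; cmd=(24.000, -1.000, -56.500°) → follower=(36.000, 14.000, -124.500°)
step 1: Δleader=(-5.000, -4.000, -28.000°), engaged; cmd=(-10.000, -2.000, -56.500°) → follower=(26.000, 12.000, -181.000°)
step 2: Δleader=(13.000, -3.000, 41.000°), disengaged; cmd=(0,0,0) → follower holds at (26.000, 12.000, -181.000°)
step 3: Δleader=(18.000, 15.000, -10.000°), disengaged; cmd=(0,0,0) → follower holds at (26.000, 12.000, -181.000°)
step 4: Δleader=(-4.000, 22.000, 4.000°), engaged; cmd=(-8.000, 4.500, 7.500°) → follower=(18.000, 16.500, -173.500°)
step 5: Δleader=(8.000, -25.000, -12.000°), engaged; cmd=(16.000, -7.250, -24.500°) → follower=(34.000, 9.250, -198.000°)
step 6: Δleader=(4.000, 20.000, -20.000°), engaged; cmd=(8.000, 4.000, -40.500°) → follower=(42.000, 13.250, -238.500°)
step 7: Δleader=(-15.000, 24.000, 40.000°), disengaged; cmd=(0,0,0) → follower holds at (42.000, 13.250, -238.500°)

36.000 14.000 -124.500
26.000 12.000 -181.000
26.000 12.000 -181.000
26.000 12.000 -181.000
18.000 16.500 -173.500
34.000 9.250 -198.000
42.000 13.250 -238.500
42.000 13.250 -238.500


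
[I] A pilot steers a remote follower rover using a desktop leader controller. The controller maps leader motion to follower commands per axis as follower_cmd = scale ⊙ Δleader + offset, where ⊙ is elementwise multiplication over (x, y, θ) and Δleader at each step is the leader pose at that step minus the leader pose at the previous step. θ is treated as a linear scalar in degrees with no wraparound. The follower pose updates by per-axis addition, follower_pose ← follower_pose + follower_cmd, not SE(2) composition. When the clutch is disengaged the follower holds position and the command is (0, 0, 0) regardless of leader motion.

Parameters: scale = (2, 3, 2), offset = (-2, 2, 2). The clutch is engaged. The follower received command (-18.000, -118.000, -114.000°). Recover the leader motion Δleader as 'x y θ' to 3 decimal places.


axis x: (-18.000 − -2) / (2) = -8.000
axis y: (-118.000 − 2) / (3) = -40.000
axis θ: (-114.000 − 2) / (2) = -58.000

-8.000 -40.000 -58.000


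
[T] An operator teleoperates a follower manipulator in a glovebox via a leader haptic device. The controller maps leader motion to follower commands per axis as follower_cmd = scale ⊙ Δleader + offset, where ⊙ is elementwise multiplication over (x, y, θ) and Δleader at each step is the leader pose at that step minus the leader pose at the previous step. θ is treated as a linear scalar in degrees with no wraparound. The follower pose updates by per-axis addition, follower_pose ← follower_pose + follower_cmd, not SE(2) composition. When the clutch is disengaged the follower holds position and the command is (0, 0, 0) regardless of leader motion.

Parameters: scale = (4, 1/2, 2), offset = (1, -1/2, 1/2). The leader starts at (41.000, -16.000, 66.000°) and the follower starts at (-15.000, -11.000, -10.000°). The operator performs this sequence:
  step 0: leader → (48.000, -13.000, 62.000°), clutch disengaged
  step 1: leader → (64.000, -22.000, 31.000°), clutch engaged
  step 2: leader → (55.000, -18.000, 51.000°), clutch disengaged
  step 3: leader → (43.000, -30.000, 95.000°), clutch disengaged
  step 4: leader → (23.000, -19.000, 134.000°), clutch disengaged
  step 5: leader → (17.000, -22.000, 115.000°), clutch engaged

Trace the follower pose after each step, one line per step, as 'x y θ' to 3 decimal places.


-15.000 -11.000 -10.000
50.000 -16.000 -71.500
50.000 -16.000 -71.500
50.000 -16.000 -71.500
50.000 -16.000 -71.500
27.000 -18.000 -109.000

step 0: Δleader=(7.000, 3.000, -4.000°), disengaged; cmd=(0,0,0) → follower holds at (-15.000, -11.000, -10.000°)
step 1: Δleader=(16.000, -9.000, -31.000°), engaged; cmd=(65.000, -5.000, -61.500°) → follower=(50.000, -16.000, -71.500°)
step 2: Δleader=(-9.000, 4.000, 20.000°), disengaged; cmd=(0,0,0) → follower holds at (50.000, -16.000, -71.500°)
step 3: Δleader=(-12.000, -12.000, 44.000°), disengaged; cmd=(0,0,0) → follower holds at (50.000, -16.000, -71.500°)
step 4: Δleader=(-20.000, 11.000, 39.000°), disengaged; cmd=(0,0,0) → follower holds at (50.000, -16.000, -71.500°)
step 5: Δleader=(-6.000, -3.000, -19.000°), engaged; cmd=(-23.000, -2.000, -37.500°) → follower=(27.000, -18.000, -109.000°)


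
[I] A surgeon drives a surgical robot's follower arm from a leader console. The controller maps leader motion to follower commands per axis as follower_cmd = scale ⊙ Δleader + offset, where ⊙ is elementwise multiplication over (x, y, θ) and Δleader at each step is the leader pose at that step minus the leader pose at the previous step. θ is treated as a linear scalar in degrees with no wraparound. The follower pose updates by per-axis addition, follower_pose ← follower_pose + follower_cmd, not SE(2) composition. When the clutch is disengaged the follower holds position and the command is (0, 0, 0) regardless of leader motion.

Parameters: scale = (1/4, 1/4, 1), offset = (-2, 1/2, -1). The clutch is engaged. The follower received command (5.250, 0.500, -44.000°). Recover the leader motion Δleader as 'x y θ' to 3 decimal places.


29.000 0.000 -43.000

axis x: (5.250 − -2) / (1/4) = 29.000
axis y: (0.500 − 1/2) / (1/4) = 0.000
axis θ: (-44.000 − -1) / (1) = -43.000


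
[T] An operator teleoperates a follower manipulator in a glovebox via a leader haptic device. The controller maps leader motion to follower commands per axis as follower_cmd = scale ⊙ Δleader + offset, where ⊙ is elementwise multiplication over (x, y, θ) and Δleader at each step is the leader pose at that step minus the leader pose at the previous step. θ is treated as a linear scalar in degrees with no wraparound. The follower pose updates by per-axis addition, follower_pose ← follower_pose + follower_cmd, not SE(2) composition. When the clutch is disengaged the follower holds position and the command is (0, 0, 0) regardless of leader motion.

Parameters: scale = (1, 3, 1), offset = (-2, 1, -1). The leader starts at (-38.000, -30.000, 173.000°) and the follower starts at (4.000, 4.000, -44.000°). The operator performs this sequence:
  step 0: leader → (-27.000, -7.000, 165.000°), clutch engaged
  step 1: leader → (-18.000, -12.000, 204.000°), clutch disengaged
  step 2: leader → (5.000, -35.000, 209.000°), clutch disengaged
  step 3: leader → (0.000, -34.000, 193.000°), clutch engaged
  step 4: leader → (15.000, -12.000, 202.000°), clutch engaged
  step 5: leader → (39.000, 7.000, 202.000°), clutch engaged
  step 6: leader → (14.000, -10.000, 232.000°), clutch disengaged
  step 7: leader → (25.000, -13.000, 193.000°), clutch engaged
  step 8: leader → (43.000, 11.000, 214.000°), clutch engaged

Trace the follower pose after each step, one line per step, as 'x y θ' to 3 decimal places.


step 0: Δleader=(11.000, 23.000, -8.000°), engaged; cmd=(9.000, 70.000, -9.000°) → follower=(13.000, 74.000, -53.000°)
step 1: Δleader=(9.000, -5.000, 39.000°), disengaged; cmd=(0,0,0) → follower holds at (13.000, 74.000, -53.000°)
step 2: Δleader=(23.000, -23.000, 5.000°), disengaged; cmd=(0,0,0) → follower holds at (13.000, 74.000, -53.000°)
step 3: Δleader=(-5.000, 1.000, -16.000°), engaged; cmd=(-7.000, 4.000, -17.000°) → follower=(6.000, 78.000, -70.000°)
step 4: Δleader=(15.000, 22.000, 9.000°), engaged; cmd=(13.000, 67.000, 8.000°) → follower=(19.000, 145.000, -62.000°)
step 5: Δleader=(24.000, 19.000, 0.000°), engaged; cmd=(22.000, 58.000, -1.000°) → follower=(41.000, 203.000, -63.000°)
step 6: Δleader=(-25.000, -17.000, 30.000°), disengaged; cmd=(0,0,0) → follower holds at (41.000, 203.000, -63.000°)
step 7: Δleader=(11.000, -3.000, -39.000°), engaged; cmd=(9.000, -8.000, -40.000°) → follower=(50.000, 195.000, -103.000°)
step 8: Δleader=(18.000, 24.000, 21.000°), engaged; cmd=(16.000, 73.000, 20.000°) → follower=(66.000, 268.000, -83.000°)

13.000 74.000 -53.000
13.000 74.000 -53.000
13.000 74.000 -53.000
6.000 78.000 -70.000
19.000 145.000 -62.000
41.000 203.000 -63.000
41.000 203.000 -63.000
50.000 195.000 -103.000
66.000 268.000 -83.000


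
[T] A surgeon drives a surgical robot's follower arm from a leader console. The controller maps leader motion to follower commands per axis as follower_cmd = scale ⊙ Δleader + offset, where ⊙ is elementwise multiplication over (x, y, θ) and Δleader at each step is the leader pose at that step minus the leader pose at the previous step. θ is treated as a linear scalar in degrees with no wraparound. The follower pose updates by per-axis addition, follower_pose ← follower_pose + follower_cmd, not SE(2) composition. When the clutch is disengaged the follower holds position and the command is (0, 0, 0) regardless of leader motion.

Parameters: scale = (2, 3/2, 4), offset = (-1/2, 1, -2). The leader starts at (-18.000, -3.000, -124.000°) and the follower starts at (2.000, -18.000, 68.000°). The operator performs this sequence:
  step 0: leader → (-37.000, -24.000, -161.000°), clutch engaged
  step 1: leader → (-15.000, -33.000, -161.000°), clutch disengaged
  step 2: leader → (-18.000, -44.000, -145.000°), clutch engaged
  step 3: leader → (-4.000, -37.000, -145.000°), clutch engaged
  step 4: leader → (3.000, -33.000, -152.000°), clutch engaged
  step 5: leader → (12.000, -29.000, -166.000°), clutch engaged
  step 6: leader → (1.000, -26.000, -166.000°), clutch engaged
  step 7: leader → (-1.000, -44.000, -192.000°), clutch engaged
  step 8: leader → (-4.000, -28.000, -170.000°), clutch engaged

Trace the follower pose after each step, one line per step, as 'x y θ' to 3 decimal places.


step 0: Δleader=(-19.000, -21.000, -37.000°), engaged; cmd=(-38.500, -30.500, -150.000°) → follower=(-36.500, -48.500, -82.000°)
step 1: Δleader=(22.000, -9.000, 0.000°), disengaged; cmd=(0,0,0) → follower holds at (-36.500, -48.500, -82.000°)
step 2: Δleader=(-3.000, -11.000, 16.000°), engaged; cmd=(-6.500, -15.500, 62.000°) → follower=(-43.000, -64.000, -20.000°)
step 3: Δleader=(14.000, 7.000, 0.000°), engaged; cmd=(27.500, 11.500, -2.000°) → follower=(-15.500, -52.500, -22.000°)
step 4: Δleader=(7.000, 4.000, -7.000°), engaged; cmd=(13.500, 7.000, -30.000°) → follower=(-2.000, -45.500, -52.000°)
step 5: Δleader=(9.000, 4.000, -14.000°), engaged; cmd=(17.500, 7.000, -58.000°) → follower=(15.500, -38.500, -110.000°)
step 6: Δleader=(-11.000, 3.000, 0.000°), engaged; cmd=(-22.500, 5.500, -2.000°) → follower=(-7.000, -33.000, -112.000°)
step 7: Δleader=(-2.000, -18.000, -26.000°), engaged; cmd=(-4.500, -26.000, -106.000°) → follower=(-11.500, -59.000, -218.000°)
step 8: Δleader=(-3.000, 16.000, 22.000°), engaged; cmd=(-6.500, 25.000, 86.000°) → follower=(-18.000, -34.000, -132.000°)

-36.500 -48.500 -82.000
-36.500 -48.500 -82.000
-43.000 -64.000 -20.000
-15.500 -52.500 -22.000
-2.000 -45.500 -52.000
15.500 -38.500 -110.000
-7.000 -33.000 -112.000
-11.500 -59.000 -218.000
-18.000 -34.000 -132.000
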